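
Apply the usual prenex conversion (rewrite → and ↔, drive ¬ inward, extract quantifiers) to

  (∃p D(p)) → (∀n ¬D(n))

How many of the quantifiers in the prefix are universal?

First replace A → B with ¬A ∨ B.
  ¬(∃p D(p)) ∨ (∀n ¬D(n))
Push ¬ through the quantifiers and connectives to reach negation normal form:
  (∀p ¬D(p)) ∨ (∀n ¬D(n))
Pull the quantifiers to the front (each side's bound variable is not free in the other side):
  ∀p ∀n (¬D(p) ∨ ¬D(n))
The prefix is ∀p ∀n: 2 universal, 0 existential.

2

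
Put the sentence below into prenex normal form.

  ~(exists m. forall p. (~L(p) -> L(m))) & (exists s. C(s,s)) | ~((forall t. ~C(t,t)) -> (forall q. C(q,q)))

forall m. exists p. exists s. forall t. exists q. (~L(p) & ~L(m) & C(s,s) | ~C(t,t) & ~C(q,q))

Eliminate → and ↔ using ¬ and ∨.
  ~(exists m. forall p. (~~L(p) | L(m))) & (exists s. C(s,s)) | ~(~(forall t. ~C(t,t)) | (forall q. C(q,q)))
Drive negations inward (¬∀x A ≡ ∃x ¬A, ¬∃x A ≡ ∀x ¬A, De Morgan for ∧/∨):
  (forall m. exists p. (~L(p) & ~L(m))) & (exists s. C(s,s)) | (forall t. ~C(t,t)) & (exists q. ~C(q,q))
All bound variables are already distinct, so no renaming is needed.
Finally move all quantifiers to the prefix:
  forall m. exists p. exists s. forall t. exists q. (~L(p) & ~L(m) & C(s,s) | ~C(t,t) & ~C(q,q))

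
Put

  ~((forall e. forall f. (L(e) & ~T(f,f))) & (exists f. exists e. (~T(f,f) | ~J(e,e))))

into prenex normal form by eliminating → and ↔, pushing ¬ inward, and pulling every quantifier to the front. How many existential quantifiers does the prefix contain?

Move each ¬ inward, flipping quantifiers it crosses:
  (exists e. exists f. (~L(e) | T(f,f))) | (forall f. forall e. (T(f,f) & J(e,e)))
Standardize variables apart so no two quantifiers bind the same name: f↦w1, e↦u1.
  (exists e. exists f. (~L(e) | T(f,f))) | (forall w1. forall u1. (T(w1,w1) & J(u1,u1)))
Extract every quantifier outward, since the variables are now distinct and don't occur free across branches:
  exists e. exists f. forall w1. forall u1. (~L(e) | T(f,f) | T(w1,w1) & J(u1,u1))
The prefix is exists e exists f forall w1 forall u1: 2 universal, 2 existential.

2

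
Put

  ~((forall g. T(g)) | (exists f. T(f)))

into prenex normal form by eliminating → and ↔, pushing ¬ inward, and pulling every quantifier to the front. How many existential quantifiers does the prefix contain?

1

Push ¬ through the quantifiers and connectives to reach negation normal form:
  (exists g. ~T(g)) & (forall f. ~T(f))
Finally move all quantifiers to the prefix:
  exists g. forall f. (~T(g) & ~T(f))
The prefix is exists g forall f: 1 universal, 1 existential.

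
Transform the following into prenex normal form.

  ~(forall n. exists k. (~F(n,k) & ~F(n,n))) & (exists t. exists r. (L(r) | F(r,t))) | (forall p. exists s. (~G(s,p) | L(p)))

exists n. forall k. exists t. exists r. forall p. exists s. ((F(n,k) | F(n,n)) & (L(r) | F(r,t)) | ~G(s,p) | L(p))

Drive negations inward (¬∀x A ≡ ∃x ¬A, ¬∃x A ≡ ∀x ¬A, De Morgan for ∧/∨):
  (exists n. forall k. (F(n,k) | F(n,n))) & (exists t. exists r. (L(r) | F(r,t))) | (forall p. exists s. (~G(s,p) | L(p)))
All bound variables are already distinct, so no renaming is needed.
Pull the quantifiers to the front (each side's bound variable is not free in the other side):
  exists n. forall k. exists t. exists r. forall p. exists s. ((F(n,k) | F(n,n)) & (L(r) | F(r,t)) | ~G(s,p) | L(p))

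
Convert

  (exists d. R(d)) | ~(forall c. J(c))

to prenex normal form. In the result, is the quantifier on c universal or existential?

existential

Push ¬ through the quantifiers and connectives to reach negation normal form:
  (exists d. R(d)) | (exists c. ~J(c))
Extract every quantifier outward, since the variables are now distinct and don't occur free across branches:
  exists d. exists c. (R(d) | ~J(c))
The quantifier forall c sits under an odd number of negations, so it flips to exists c.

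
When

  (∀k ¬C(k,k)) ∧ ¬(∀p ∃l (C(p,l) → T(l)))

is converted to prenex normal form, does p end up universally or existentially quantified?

existential

Eliminate → and ↔ using ¬ and ∨.
  (∀k ¬C(k,k)) ∧ ¬(∀p ∃l (¬C(p,l) ∨ T(l)))
Push ¬ through the quantifiers and connectives to reach negation normal form:
  (∀k ¬C(k,k)) ∧ (∃p ∀l (C(p,l) ∧ ¬T(l)))
Pull the quantifiers to the front (each side's bound variable is not free in the other side):
  ∀k ∃p ∀l (¬C(k,k) ∧ C(p,l) ∧ ¬T(l))
The quantifier ∀p sits under an odd number of negations (counting the antecedent side of each →), so it flips to ∃p.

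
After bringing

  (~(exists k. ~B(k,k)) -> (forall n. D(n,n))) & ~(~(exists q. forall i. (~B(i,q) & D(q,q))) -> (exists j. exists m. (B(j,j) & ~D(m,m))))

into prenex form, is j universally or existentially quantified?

universal

First replace A → B with ¬A ∨ B.
  (~~(exists k. ~B(k,k)) | (forall n. D(n,n))) & ~(~~(exists q. forall i. (~B(i,q) & D(q,q))) | (exists j. exists m. (B(j,j) & ~D(m,m))))
Move each ¬ inward, flipping quantifiers it crosses:
  ((exists k. ~B(k,k)) | (forall n. D(n,n))) & (forall q. exists i. (B(i,q) | ~D(q,q))) & (forall j. forall m. (~B(j,j) | D(m,m)))
All bound variables are already distinct, so no renaming is needed.
Extract every quantifier outward, since the variables are now distinct and don't occur free across branches:
  exists k. forall n. forall q. exists i. forall j. forall m. ((~B(k,k) | D(n,n)) & (B(i,q) | ~D(q,q)) & (~B(j,j) | D(m,m)))
The quantifier exists j sits under an odd number of negations (counting the antecedent side of each →), so it flips to forall j.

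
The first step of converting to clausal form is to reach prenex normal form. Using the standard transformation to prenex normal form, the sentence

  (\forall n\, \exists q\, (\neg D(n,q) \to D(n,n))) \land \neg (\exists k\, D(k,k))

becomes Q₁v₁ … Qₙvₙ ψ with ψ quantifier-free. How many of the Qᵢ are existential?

1

First replace A → B with ¬A ∨ B.
  (\forall n\, \exists q\, (\neg \neg D(n,q) \lor D(n,n))) \land \neg (\exists k\, D(k,k))
Drive negations inward (¬∀x A ≡ ∃x ¬A, ¬∃x A ≡ ∀x ¬A, De Morgan for ∧/∨):
  (\forall n\, \exists q\, (D(n,q) \lor D(n,n))) \land (\forall k\, \neg D(k,k))
Finally move all quantifiers to the prefix:
  \forall n\, \exists q\, \forall k\, ((D(n,q) \lor D(n,n)) \land \neg D(k,k))
The prefix is \forall n \exists q \forall k: 2 universal, 1 existential.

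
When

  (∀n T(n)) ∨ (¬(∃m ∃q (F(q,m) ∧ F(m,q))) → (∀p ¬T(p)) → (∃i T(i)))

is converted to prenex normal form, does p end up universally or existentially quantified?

Eliminate → and ↔ using ¬ and ∨.
  (∀n T(n)) ∨ ¬¬(∃m ∃q (F(q,m) ∧ F(m,q))) ∨ ¬(∀p ¬T(p)) ∨ (∃i T(i))
Move each ¬ inward, flipping quantifiers it crosses:
  (∀n T(n)) ∨ (∃m ∃q (F(q,m) ∧ F(m,q))) ∨ (∃p T(p)) ∨ (∃i T(i))
All bound variables are already distinct, so no renaming is needed.
Extract every quantifier outward, since the variables are now distinct and don't occur free across branches:
  ∀n ∃m ∃q ∃p ∃i (T(n) ∨ F(q,m) ∧ F(m,q) ∨ T(p) ∨ T(i))
The quantifier ∀p sits under an odd number of negations (counting the antecedent side of each →), so it flips to ∃p.

existential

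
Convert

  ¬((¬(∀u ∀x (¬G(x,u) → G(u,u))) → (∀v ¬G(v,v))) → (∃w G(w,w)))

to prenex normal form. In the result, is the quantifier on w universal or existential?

universal

First replace A → B with ¬A ∨ B.
  ¬(¬(¬¬(∀u ∀x (¬¬G(x,u) ∨ G(u,u))) ∨ (∀v ¬G(v,v))) ∨ (∃w G(w,w)))
Drive negations inward (¬∀x A ≡ ∃x ¬A, ¬∃x A ≡ ∀x ¬A, De Morgan for ∧/∨):
  ((∀u ∀x (G(x,u) ∨ G(u,u))) ∨ (∀v ¬G(v,v))) ∧ (∀w ¬G(w,w))
Extract every quantifier outward, since the variables are now distinct and don't occur free across branches:
  ∀u ∀x ∀v ∀w ((G(x,u) ∨ G(u,u) ∨ ¬G(v,v)) ∧ ¬G(w,w))
The quantifier ∃w sits under an odd number of negations (counting the antecedent side of each →), so it flips to ∀w.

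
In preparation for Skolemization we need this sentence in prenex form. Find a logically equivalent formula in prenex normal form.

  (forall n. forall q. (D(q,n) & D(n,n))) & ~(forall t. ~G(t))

forall n. forall q. exists t. (D(q,n) & D(n,n) & G(t))

Move each ¬ inward, flipping quantifiers it crosses:
  (forall n. forall q. (D(q,n) & D(n,n))) & (exists t. G(t))
All bound variables are already distinct, so no renaming is needed.
Finally move all quantifiers to the prefix:
  forall n. forall q. exists t. (D(q,n) & D(n,n) & G(t))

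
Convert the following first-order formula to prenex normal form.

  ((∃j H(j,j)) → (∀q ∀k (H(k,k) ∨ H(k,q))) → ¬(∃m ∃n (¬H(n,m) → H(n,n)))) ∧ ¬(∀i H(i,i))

∀j ∃q ∃k ∀m ∀n ∃i ((¬H(j,j) ∨ ¬H(k,k) ∧ ¬H(k,q) ∨ ¬H(n,m) ∧ ¬H(n,n)) ∧ ¬H(i,i))

Rewrite implications/biconditionals: A → B as ¬A ∨ B.
  (¬(∃j H(j,j)) ∨ ¬(∀q ∀k (H(k,k) ∨ H(k,q))) ∨ ¬(∃m ∃n (¬¬H(n,m) ∨ H(n,n)))) ∧ ¬(∀i H(i,i))
Move each ¬ inward, flipping quantifiers it crosses:
  ((∀j ¬H(j,j)) ∨ (∃q ∃k (¬H(k,k) ∧ ¬H(k,q))) ∨ (∀m ∀n (¬H(n,m) ∧ ¬H(n,n)))) ∧ (∃i ¬H(i,i))
All bound variables are already distinct, so no renaming is needed.
Finally move all quantifiers to the prefix:
  ∀j ∃q ∃k ∀m ∀n ∃i ((¬H(j,j) ∨ ¬H(k,k) ∧ ¬H(k,q) ∨ ¬H(n,m) ∧ ¬H(n,n)) ∧ ¬H(i,i))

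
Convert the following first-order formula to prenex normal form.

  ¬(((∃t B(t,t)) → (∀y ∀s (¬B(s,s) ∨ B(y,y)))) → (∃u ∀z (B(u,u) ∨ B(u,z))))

First replace A → B with ¬A ∨ B.
  ¬(¬(¬(∃t B(t,t)) ∨ (∀y ∀s (¬B(s,s) ∨ B(y,y)))) ∨ (∃u ∀z (B(u,u) ∨ B(u,z))))
Drive negations inward (¬∀x A ≡ ∃x ¬A, ¬∃x A ≡ ∀x ¬A, De Morgan for ∧/∨):
  ((∀t ¬B(t,t)) ∨ (∀y ∀s (¬B(s,s) ∨ B(y,y)))) ∧ (∀u ∃z (¬B(u,u) ∧ ¬B(u,z)))
All bound variables are already distinct, so no renaming is needed.
Pull the quantifiers to the front (each side's bound variable is not free in the other side):
  ∀t ∀y ∀s ∀u ∃z ((¬B(t,t) ∨ ¬B(s,s) ∨ B(y,y)) ∧ ¬B(u,u) ∧ ¬B(u,z))

∀t ∀y ∀s ∀u ∃z ((¬B(t,t) ∨ ¬B(s,s) ∨ B(y,y)) ∧ ¬B(u,u) ∧ ¬B(u,z))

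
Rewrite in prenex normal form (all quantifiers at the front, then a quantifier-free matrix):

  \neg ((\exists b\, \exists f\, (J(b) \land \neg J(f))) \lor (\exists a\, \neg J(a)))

Drive negations inward (¬∀x A ≡ ∃x ¬A, ¬∃x A ≡ ∀x ¬A, De Morgan for ∧/∨):
  (\forall b\, \forall f\, (\neg J(b) \lor J(f))) \land (\forall a\, J(a))
All bound variables are already distinct, so no renaming is needed.
Finally move all quantifiers to the prefix:
  \forall b\, \forall f\, \forall a\, ((\neg J(b) \lor J(f)) \land J(a))

\forall b\, \forall f\, \forall a\, ((\neg J(b) \lor J(f)) \land J(a))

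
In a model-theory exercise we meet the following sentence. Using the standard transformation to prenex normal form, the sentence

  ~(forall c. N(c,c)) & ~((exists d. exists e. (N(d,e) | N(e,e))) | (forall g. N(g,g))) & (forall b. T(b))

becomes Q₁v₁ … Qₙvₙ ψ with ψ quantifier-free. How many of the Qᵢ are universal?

Move each ¬ inward, flipping quantifiers it crosses:
  (exists c. ~N(c,c)) & (forall d. forall e. (~N(d,e) & ~N(e,e))) & (exists g. ~N(g,g)) & (forall b. T(b))
All bound variables are already distinct, so no renaming is needed.
Pull the quantifiers to the front (each side's bound variable is not free in the other side):
  exists c. forall d. forall e. exists g. forall b. (~N(c,c) & ~N(d,e) & ~N(e,e) & ~N(g,g) & T(b))
The prefix is exists c forall d forall e exists g forall b: 3 universal, 2 existential.

3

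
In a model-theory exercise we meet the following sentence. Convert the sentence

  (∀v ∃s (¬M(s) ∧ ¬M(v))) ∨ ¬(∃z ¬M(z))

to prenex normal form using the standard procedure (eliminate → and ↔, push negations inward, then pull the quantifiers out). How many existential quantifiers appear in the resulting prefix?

Move each ¬ inward, flipping quantifiers it crosses:
  (∀v ∃s (¬M(s) ∧ ¬M(v))) ∨ (∀z M(z))
All bound variables are already distinct, so no renaming is needed.
Extract every quantifier outward, since the variables are now distinct and don't occur free across branches:
  ∀v ∃s ∀z (¬M(s) ∧ ¬M(v) ∨ M(z))
The prefix is ∀v ∃s ∀z: 2 universal, 1 existential.

1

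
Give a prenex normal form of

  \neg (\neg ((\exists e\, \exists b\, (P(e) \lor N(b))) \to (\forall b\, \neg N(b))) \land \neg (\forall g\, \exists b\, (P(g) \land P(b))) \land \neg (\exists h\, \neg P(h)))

Eliminate → and ↔ using ¬ and ∨.
  \neg (\neg (\neg (\exists e\, \exists b\, (P(e) \lor N(b))) \lor (\forall b\, \neg N(b))) \land \neg (\forall g\, \exists b\, (P(g) \land P(b))) \land \neg (\exists h\, \neg P(h)))
Drive negations inward (¬∀x A ≡ ∃x ¬A, ¬∃x A ≡ ∀x ¬A, De Morgan for ∧/∨):
  (\forall e\, \forall b\, (\neg P(e) \land \neg N(b))) \lor (\forall b\, \neg N(b)) \lor (\forall g\, \exists b\, (P(g) \land P(b))) \lor (\exists h\, \neg P(h))
Standardize variables apart so no two quantifiers bind the same name: b↦p, b↦v.
  (\forall e\, \forall b\, (\neg P(e) \land \neg N(b))) \lor (\forall p\, \neg N(p)) \lor (\forall g\, \exists v\, (P(g) \land P(v))) \lor (\exists h\, \neg P(h))
Finally move all quantifiers to the prefix:
  \forall e\, \forall b\, \forall p\, \forall g\, \exists v\, \exists h\, (\neg P(e) \land \neg N(b) \lor \neg N(p) \lor P(g) \land P(v) \lor \neg P(h))

\forall e\, \forall b\, \forall p\, \forall g\, \exists v\, \exists h\, (\neg P(e) \land \neg N(b) \lor \neg N(p) \lor P(g) \land P(v) \lor \neg P(h))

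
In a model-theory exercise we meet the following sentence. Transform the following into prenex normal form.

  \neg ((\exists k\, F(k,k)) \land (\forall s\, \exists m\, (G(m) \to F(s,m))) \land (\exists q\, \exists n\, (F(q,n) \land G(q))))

First replace A → B with ¬A ∨ B.
  \neg ((\exists k\, F(k,k)) \land (\forall s\, \exists m\, (\neg G(m) \lor F(s,m))) \land (\exists q\, \exists n\, (F(q,n) \land G(q))))
Move each ¬ inward, flipping quantifiers it crosses:
  (\forall k\, \neg F(k,k)) \lor (\exists s\, \forall m\, (G(m) \land \neg F(s,m))) \lor (\forall q\, \forall n\, (\neg F(q,n) \lor \neg G(q)))
All bound variables are already distinct, so no renaming is needed.
Extract every quantifier outward, since the variables are now distinct and don't occur free across branches:
  \forall k\, \exists s\, \forall m\, \forall q\, \forall n\, (\neg F(k,k) \lor G(m) \land \neg F(s,m) \lor \neg F(q,n) \lor \neg G(q))

\forall k\, \exists s\, \forall m\, \forall q\, \forall n\, (\neg F(k,k) \lor G(m) \land \neg F(s,m) \lor \neg F(q,n) \lor \neg G(q))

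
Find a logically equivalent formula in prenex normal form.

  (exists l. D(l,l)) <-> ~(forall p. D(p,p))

forall l. exists p. forall x. exists b. ((~D(l,l) | ~D(p,p)) & (D(x,x) | D(b,b)))

Eliminate → and ↔ using ¬ and ∨; A ↔ B as (¬A ∨ B) ∧ (¬B ∨ A).
  (~(exists l. D(l,l)) | ~(forall p. D(p,p))) & (~~(forall p. D(p,p)) | (exists l. D(l,l)))
Move each ¬ inward, flipping quantifiers it crosses:
  ((forall l. ~D(l,l)) | (exists p. ~D(p,p))) & ((forall p. D(p,p)) | (exists l. D(l,l)))
Give each quantifier a distinct variable: p↦x, l↦b.
  ((forall l. ~D(l,l)) | (exists p. ~D(p,p))) & ((forall x. D(x,x)) | (exists b. D(b,b)))
Finally move all quantifiers to the prefix:
  forall l. exists p. forall x. exists b. ((~D(l,l) | ~D(p,p)) & (D(x,x) | D(b,b)))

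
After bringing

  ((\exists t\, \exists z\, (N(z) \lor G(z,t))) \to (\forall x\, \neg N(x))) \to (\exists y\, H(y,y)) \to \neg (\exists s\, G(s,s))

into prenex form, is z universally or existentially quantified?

existential

Rewrite implications/biconditionals: A → B as ¬A ∨ B.
  \neg (\neg (\exists t\, \exists z\, (N(z) \lor G(z,t))) \lor (\forall x\, \neg N(x))) \lor \neg (\exists y\, H(y,y)) \lor \neg (\exists s\, G(s,s))
Move each ¬ inward, flipping quantifiers it crosses:
  (\exists t\, \exists z\, (N(z) \lor G(z,t))) \land (\exists x\, N(x)) \lor (\forall y\, \neg H(y,y)) \lor (\forall s\, \neg G(s,s))
All bound variables are already distinct, so no renaming is needed.
Finally move all quantifiers to the prefix:
  \exists t\, \exists z\, \exists x\, \forall y\, \forall s\, ((N(z) \lor G(z,t)) \land N(x) \lor \neg H(y,y) \lor \neg G(s,s))
The quantifier \exists z sits under an even number of negations (counting the antecedent side of each →), so it remains existential.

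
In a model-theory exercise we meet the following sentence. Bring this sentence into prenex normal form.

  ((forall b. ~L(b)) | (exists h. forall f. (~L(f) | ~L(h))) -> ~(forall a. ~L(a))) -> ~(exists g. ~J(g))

First replace A → B with ¬A ∨ B.
  ~(~((forall b. ~L(b)) | (exists h. forall f. (~L(f) | ~L(h)))) | ~(forall a. ~L(a))) | ~(exists g. ~J(g))
Drive negations inward (¬∀x A ≡ ∃x ¬A, ¬∃x A ≡ ∀x ¬A, De Morgan for ∧/∨):
  ((forall b. ~L(b)) | (exists h. forall f. (~L(f) | ~L(h)))) & (forall a. ~L(a)) | (forall g. J(g))
All bound variables are already distinct, so no renaming is needed.
Finally move all quantifiers to the prefix:
  forall b. exists h. forall f. forall a. forall g. ((~L(b) | ~L(f) | ~L(h)) & ~L(a) | J(g))

forall b. exists h. forall f. forall a. forall g. ((~L(b) | ~L(f) | ~L(h)) & ~L(a) | J(g))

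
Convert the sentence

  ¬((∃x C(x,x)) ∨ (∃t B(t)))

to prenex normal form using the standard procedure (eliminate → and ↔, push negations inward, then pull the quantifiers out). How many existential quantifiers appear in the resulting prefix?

0

Drive negations inward (¬∀x A ≡ ∃x ¬A, ¬∃x A ≡ ∀x ¬A, De Morgan for ∧/∨):
  (∀x ¬C(x,x)) ∧ (∀t ¬B(t))
Pull the quantifiers to the front (each side's bound variable is not free in the other side):
  ∀x ∀t (¬C(x,x) ∧ ¬B(t))
The prefix is ∀x ∀t: 2 universal, 0 existential.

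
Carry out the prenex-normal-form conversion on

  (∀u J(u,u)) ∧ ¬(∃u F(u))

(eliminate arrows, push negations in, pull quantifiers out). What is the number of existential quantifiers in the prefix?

0

Push ¬ through the quantifiers and connectives to reach negation normal form:
  (∀u J(u,u)) ∧ (∀u ¬F(u))
Give each quantifier a distinct variable: u↦b.
  (∀u J(u,u)) ∧ (∀b ¬F(b))
Finally move all quantifiers to the prefix:
  ∀u ∀b (J(u,u) ∧ ¬F(b))
The prefix is ∀u ∀b: 2 universal, 0 existential.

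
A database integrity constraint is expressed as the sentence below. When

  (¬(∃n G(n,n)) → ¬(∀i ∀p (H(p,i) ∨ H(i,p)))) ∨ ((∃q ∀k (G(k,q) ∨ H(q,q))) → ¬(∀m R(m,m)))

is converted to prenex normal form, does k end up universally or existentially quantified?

Eliminate → and ↔ using ¬ and ∨.
  ¬¬(∃n G(n,n)) ∨ ¬(∀i ∀p (H(p,i) ∨ H(i,p))) ∨ ¬(∃q ∀k (G(k,q) ∨ H(q,q))) ∨ ¬(∀m R(m,m))
Move each ¬ inward, flipping quantifiers it crosses:
  (∃n G(n,n)) ∨ (∃i ∃p (¬H(p,i) ∧ ¬H(i,p))) ∨ (∀q ∃k (¬G(k,q) ∧ ¬H(q,q))) ∨ (∃m ¬R(m,m))
Finally move all quantifiers to the prefix:
  ∃n ∃i ∃p ∀q ∃k ∃m (G(n,n) ∨ ¬H(p,i) ∧ ¬H(i,p) ∨ ¬G(k,q) ∧ ¬H(q,q) ∨ ¬R(m,m))
The quantifier ∀k sits under an odd number of negations (counting the antecedent side of each →), so it flips to ∃k.

existential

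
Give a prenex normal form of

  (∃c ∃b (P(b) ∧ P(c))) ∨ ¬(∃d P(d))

Drive negations inward (¬∀x A ≡ ∃x ¬A, ¬∃x A ≡ ∀x ¬A, De Morgan for ∧/∨):
  (∃c ∃b (P(b) ∧ P(c))) ∨ (∀d ¬P(d))
All bound variables are already distinct, so no renaming is needed.
Extract every quantifier outward, since the variables are now distinct and don't occur free across branches:
  ∃c ∃b ∀d (P(b) ∧ P(c) ∨ ¬P(d))

∃c ∃b ∀d (P(b) ∧ P(c) ∨ ¬P(d))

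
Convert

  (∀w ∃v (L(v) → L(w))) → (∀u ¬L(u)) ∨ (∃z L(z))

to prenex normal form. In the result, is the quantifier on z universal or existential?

existential

First replace A → B with ¬A ∨ B.
  ¬(∀w ∃v (¬L(v) ∨ L(w))) ∨ (∀u ¬L(u)) ∨ (∃z L(z))
Move each ¬ inward, flipping quantifiers it crosses:
  (∃w ∀v (L(v) ∧ ¬L(w))) ∨ (∀u ¬L(u)) ∨ (∃z L(z))
All bound variables are already distinct, so no renaming is needed.
Finally move all quantifiers to the prefix:
  ∃w ∀v ∀u ∃z (L(v) ∧ ¬L(w) ∨ ¬L(u) ∨ L(z))
The quantifier ∃z sits under an even number of negations (counting the antecedent side of each →), so it remains existential.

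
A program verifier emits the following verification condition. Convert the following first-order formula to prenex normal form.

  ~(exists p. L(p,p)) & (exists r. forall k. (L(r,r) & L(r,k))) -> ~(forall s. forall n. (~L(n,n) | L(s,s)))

exists p. forall r. exists k. exists s. exists n. (L(p,p) | ~L(r,r) | ~L(r,k) | L(n,n) & ~L(s,s))

Eliminate → and ↔ using ¬ and ∨.
  ~(~(exists p. L(p,p)) & (exists r. forall k. (L(r,r) & L(r,k)))) | ~(forall s. forall n. (~L(n,n) | L(s,s)))
Push ¬ through the quantifiers and connectives to reach negation normal form:
  (exists p. L(p,p)) | (forall r. exists k. (~L(r,r) | ~L(r,k))) | (exists s. exists n. (L(n,n) & ~L(s,s)))
All bound variables are already distinct, so no renaming is needed.
Extract every quantifier outward, since the variables are now distinct and don't occur free across branches:
  exists p. forall r. exists k. exists s. exists n. (L(p,p) | ~L(r,r) | ~L(r,k) | L(n,n) & ~L(s,s))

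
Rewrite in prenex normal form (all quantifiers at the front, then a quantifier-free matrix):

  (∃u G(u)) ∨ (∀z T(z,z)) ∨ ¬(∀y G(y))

∃u ∀z ∃y (G(u) ∨ T(z,z) ∨ ¬G(y))

Push ¬ through the quantifiers and connectives to reach negation normal form:
  (∃u G(u)) ∨ (∀z T(z,z)) ∨ (∃y ¬G(y))
Pull the quantifiers to the front (each side's bound variable is not free in the other side):
  ∃u ∀z ∃y (G(u) ∨ T(z,z) ∨ ¬G(y))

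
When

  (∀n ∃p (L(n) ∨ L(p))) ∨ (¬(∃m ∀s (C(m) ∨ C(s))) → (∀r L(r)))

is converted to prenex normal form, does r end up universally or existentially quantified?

Eliminate → and ↔ using ¬ and ∨.
  (∀n ∃p (L(n) ∨ L(p))) ∨ ¬¬(∃m ∀s (C(m) ∨ C(s))) ∨ (∀r L(r))
Drive negations inward (¬∀x A ≡ ∃x ¬A, ¬∃x A ≡ ∀x ¬A, De Morgan for ∧/∨):
  (∀n ∃p (L(n) ∨ L(p))) ∨ (∃m ∀s (C(m) ∨ C(s))) ∨ (∀r L(r))
All bound variables are already distinct, so no renaming is needed.
Extract every quantifier outward, since the variables are now distinct and don't occur free across branches:
  ∀n ∃p ∃m ∀s ∀r (L(n) ∨ L(p) ∨ C(m) ∨ C(s) ∨ L(r))
The quantifier ∀r sits under an even number of negations (counting the antecedent side of each →), so it remains universal.

universal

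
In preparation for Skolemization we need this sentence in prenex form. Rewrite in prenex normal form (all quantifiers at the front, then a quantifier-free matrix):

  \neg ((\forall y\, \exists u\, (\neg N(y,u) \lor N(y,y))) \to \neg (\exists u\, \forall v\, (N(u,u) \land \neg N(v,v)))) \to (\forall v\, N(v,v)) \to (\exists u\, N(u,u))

\exists y\, \forall u\, \forall b\, \exists v\, \exists r\, \exists a\, (N(y,u) \land \neg N(y,y) \lor \neg N(b,b) \lor N(v,v) \lor \neg N(r,r) \lor N(a,a))

Rewrite implications/biconditionals: A → B as ¬A ∨ B.
  \neg \neg (\neg (\forall y\, \exists u\, (\neg N(y,u) \lor N(y,y))) \lor \neg (\exists u\, \forall v\, (N(u,u) \land \neg N(v,v)))) \lor \neg (\forall v\, N(v,v)) \lor (\exists u\, N(u,u))
Move each ¬ inward, flipping quantifiers it crosses:
  (\exists y\, \forall u\, (N(y,u) \land \neg N(y,y))) \lor (\forall u\, \exists v\, (\neg N(u,u) \lor N(v,v))) \lor (\exists v\, \neg N(v,v)) \lor (\exists u\, N(u,u))
Standardize variables apart so no two quantifiers bind the same name: u↦b, v↦r, u↦a.
  (\exists y\, \forall u\, (N(y,u) \land \neg N(y,y))) \lor (\forall b\, \exists v\, (\neg N(b,b) \lor N(v,v))) \lor (\exists r\, \neg N(r,r)) \lor (\exists a\, N(a,a))
Finally move all quantifiers to the prefix:
  \exists y\, \forall u\, \forall b\, \exists v\, \exists r\, \exists a\, (N(y,u) \land \neg N(y,y) \lor \neg N(b,b) \lor N(v,v) \lor \neg N(r,r) \lor N(a,a))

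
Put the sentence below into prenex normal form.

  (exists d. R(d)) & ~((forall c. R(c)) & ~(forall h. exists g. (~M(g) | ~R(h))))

Push ¬ through the quantifiers and connectives to reach negation normal form:
  (exists d. R(d)) & ((exists c. ~R(c)) | (forall h. exists g. (~M(g) | ~R(h))))
Pull the quantifiers to the front (each side's bound variable is not free in the other side):
  exists d. exists c. forall h. exists g. (R(d) & (~R(c) | ~M(g) | ~R(h)))

exists d. exists c. forall h. exists g. (R(d) & (~R(c) | ~M(g) | ~R(h)))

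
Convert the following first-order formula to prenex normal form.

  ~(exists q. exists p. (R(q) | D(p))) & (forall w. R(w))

forall q. forall p. forall w. (~R(q) & ~D(p) & R(w))

Push ¬ through the quantifiers and connectives to reach negation normal form:
  (forall q. forall p. (~R(q) & ~D(p))) & (forall w. R(w))
All bound variables are already distinct, so no renaming is needed.
Pull the quantifiers to the front (each side's bound variable is not free in the other side):
  forall q. forall p. forall w. (~R(q) & ~D(p) & R(w))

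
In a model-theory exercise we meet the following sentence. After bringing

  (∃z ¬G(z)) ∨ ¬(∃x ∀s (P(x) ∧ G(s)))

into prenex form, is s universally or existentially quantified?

existential

Push ¬ through the quantifiers and connectives to reach negation normal form:
  (∃z ¬G(z)) ∨ (∀x ∃s (¬P(x) ∨ ¬G(s)))
Finally move all quantifiers to the prefix:
  ∃z ∀x ∃s (¬G(z) ∨ ¬P(x) ∨ ¬G(s))
The quantifier ∀s sits under an odd number of negations, so it flips to ∃s.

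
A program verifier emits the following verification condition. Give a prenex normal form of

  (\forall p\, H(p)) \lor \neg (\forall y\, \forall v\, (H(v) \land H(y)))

\forall p\, \exists y\, \exists v\, (H(p) \lor \neg H(v) \lor \neg H(y))

Push ¬ through the quantifiers and connectives to reach negation normal form:
  (\forall p\, H(p)) \lor (\exists y\, \exists v\, (\neg H(v) \lor \neg H(y)))
All bound variables are already distinct, so no renaming is needed.
Pull the quantifiers to the front (each side's bound variable is not free in the other side):
  \forall p\, \exists y\, \exists v\, (H(p) \lor \neg H(v) \lor \neg H(y))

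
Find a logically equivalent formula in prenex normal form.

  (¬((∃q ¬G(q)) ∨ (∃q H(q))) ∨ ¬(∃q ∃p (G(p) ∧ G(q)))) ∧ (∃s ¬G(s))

Drive negations inward (¬∀x A ≡ ∃x ¬A, ¬∃x A ≡ ∀x ¬A, De Morgan for ∧/∨):
  ((∀q G(q)) ∧ (∀q ¬H(q)) ∨ (∀q ∀p (¬G(p) ∨ ¬G(q)))) ∧ (∃s ¬G(s))
Standardize variables apart so no two quantifiers bind the same name: q↦c, q↦u.
  ((∀q G(q)) ∧ (∀c ¬H(c)) ∨ (∀u ∀p (¬G(p) ∨ ¬G(u)))) ∧ (∃s ¬G(s))
Pull the quantifiers to the front (each side's bound variable is not free in the other side):
  ∀q ∀c ∀u ∀p ∃s ((G(q) ∧ ¬H(c) ∨ ¬G(p) ∨ ¬G(u)) ∧ ¬G(s))

∀q ∀c ∀u ∀p ∃s ((G(q) ∧ ¬H(c) ∨ ¬G(p) ∨ ¬G(u)) ∧ ¬G(s))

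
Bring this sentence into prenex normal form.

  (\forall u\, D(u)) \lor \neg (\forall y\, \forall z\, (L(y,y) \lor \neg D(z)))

\forall u\, \exists y\, \exists z\, (D(u) \lor \neg L(y,y) \land D(z))

Move each ¬ inward, flipping quantifiers it crosses:
  (\forall u\, D(u)) \lor (\exists y\, \exists z\, (\neg L(y,y) \land D(z)))
All bound variables are already distinct, so no renaming is needed.
Pull the quantifiers to the front (each side's bound variable is not free in the other side):
  \forall u\, \exists y\, \exists z\, (D(u) \lor \neg L(y,y) \land D(z))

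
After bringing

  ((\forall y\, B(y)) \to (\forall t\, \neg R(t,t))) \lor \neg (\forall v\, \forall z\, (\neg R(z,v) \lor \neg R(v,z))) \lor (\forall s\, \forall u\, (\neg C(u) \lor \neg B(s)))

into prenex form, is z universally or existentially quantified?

Rewrite implications/biconditionals: A → B as ¬A ∨ B.
  \neg (\forall y\, B(y)) \lor (\forall t\, \neg R(t,t)) \lor \neg (\forall v\, \forall z\, (\neg R(z,v) \lor \neg R(v,z))) \lor (\forall s\, \forall u\, (\neg C(u) \lor \neg B(s)))
Push ¬ through the quantifiers and connectives to reach negation normal form:
  (\exists y\, \neg B(y)) \lor (\forall t\, \neg R(t,t)) \lor (\exists v\, \exists z\, (R(z,v) \land R(v,z))) \lor (\forall s\, \forall u\, (\neg C(u) \lor \neg B(s)))
All bound variables are already distinct, so no renaming is needed.
Pull the quantifiers to the front (each side's bound variable is not free in the other side):
  \exists y\, \forall t\, \exists v\, \exists z\, \forall s\, \forall u\, (\neg B(y) \lor \neg R(t,t) \lor R(z,v) \land R(v,z) \lor \neg C(u) \lor \neg B(s))
The quantifier \forall z sits under an odd number of negations (counting the antecedent side of each →), so it flips to \exists z.

existential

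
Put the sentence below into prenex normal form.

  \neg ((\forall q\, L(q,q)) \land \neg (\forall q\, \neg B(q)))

\exists q\, \forall b\, (\neg L(q,q) \lor \neg B(b))

Move each ¬ inward, flipping quantifiers it crosses:
  (\exists q\, \neg L(q,q)) \lor (\forall q\, \neg B(q))
Standardize variables apart so no two quantifiers bind the same name: q↦b.
  (\exists q\, \neg L(q,q)) \lor (\forall b\, \neg B(b))
Extract every quantifier outward, since the variables are now distinct and don't occur free across branches:
  \exists q\, \forall b\, (\neg L(q,q) \lor \neg B(b))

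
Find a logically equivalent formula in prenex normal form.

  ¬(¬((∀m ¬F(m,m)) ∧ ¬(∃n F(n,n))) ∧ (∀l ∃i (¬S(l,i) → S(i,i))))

Eliminate → and ↔ using ¬ and ∨.
  ¬(¬((∀m ¬F(m,m)) ∧ ¬(∃n F(n,n))) ∧ (∀l ∃i (¬¬S(l,i) ∨ S(i,i))))
Push ¬ through the quantifiers and connectives to reach negation normal form:
  (∀m ¬F(m,m)) ∧ (∀n ¬F(n,n)) ∨ (∃l ∀i (¬S(l,i) ∧ ¬S(i,i)))
All bound variables are already distinct, so no renaming is needed.
Pull the quantifiers to the front (each side's bound variable is not free in the other side):
  ∀m ∀n ∃l ∀i (¬F(m,m) ∧ ¬F(n,n) ∨ ¬S(l,i) ∧ ¬S(i,i))

∀m ∀n ∃l ∀i (¬F(m,m) ∧ ¬F(n,n) ∨ ¬S(l,i) ∧ ¬S(i,i))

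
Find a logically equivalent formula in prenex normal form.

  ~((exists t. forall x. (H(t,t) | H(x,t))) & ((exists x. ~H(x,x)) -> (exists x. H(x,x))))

forall t. exists x. exists a. forall u. (~H(t,t) & ~H(x,t) | ~H(a,a) & ~H(u,u))

Eliminate → and ↔ using ¬ and ∨.
  ~((exists t. forall x. (H(t,t) | H(x,t))) & (~(exists x. ~H(x,x)) | (exists x. H(x,x))))
Move each ¬ inward, flipping quantifiers it crosses:
  (forall t. exists x. (~H(t,t) & ~H(x,t))) | (exists x. ~H(x,x)) & (forall x. ~H(x,x))
Rename bound variables to avoid capture: x↦a, x↦u.
  (forall t. exists x. (~H(t,t) & ~H(x,t))) | (exists a. ~H(a,a)) & (forall u. ~H(u,u))
Pull the quantifiers to the front (each side's bound variable is not free in the other side):
  forall t. exists x. exists a. forall u. (~H(t,t) & ~H(x,t) | ~H(a,a) & ~H(u,u))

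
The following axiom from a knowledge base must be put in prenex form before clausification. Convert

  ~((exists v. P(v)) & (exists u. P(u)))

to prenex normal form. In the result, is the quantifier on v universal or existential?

universal

Move each ¬ inward, flipping quantifiers it crosses:
  (forall v. ~P(v)) | (forall u. ~P(u))
All bound variables are already distinct, so no renaming is needed.
Finally move all quantifiers to the prefix:
  forall v. forall u. (~P(v) | ~P(u))
The quantifier exists v sits under an odd number of negations, so it flips to forall v.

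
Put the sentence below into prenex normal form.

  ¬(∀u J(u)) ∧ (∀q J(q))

Push ¬ through the quantifiers and connectives to reach negation normal form:
  (∃u ¬J(u)) ∧ (∀q J(q))
All bound variables are already distinct, so no renaming is needed.
Finally move all quantifiers to the prefix:
  ∃u ∀q (¬J(u) ∧ J(q))

∃u ∀q (¬J(u) ∧ J(q))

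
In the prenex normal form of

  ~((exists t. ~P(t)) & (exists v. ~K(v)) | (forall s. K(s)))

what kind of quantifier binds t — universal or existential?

Drive negations inward (¬∀x A ≡ ∃x ¬A, ¬∃x A ≡ ∀x ¬A, De Morgan for ∧/∨):
  ((forall t. P(t)) | (forall v. K(v))) & (exists s. ~K(s))
All bound variables are already distinct, so no renaming is needed.
Pull the quantifiers to the front (each side's bound variable is not free in the other side):
  forall t. forall v. exists s. ((P(t) | K(v)) & ~K(s))
The quantifier exists t sits under an odd number of negations, so it flips to forall t.

universal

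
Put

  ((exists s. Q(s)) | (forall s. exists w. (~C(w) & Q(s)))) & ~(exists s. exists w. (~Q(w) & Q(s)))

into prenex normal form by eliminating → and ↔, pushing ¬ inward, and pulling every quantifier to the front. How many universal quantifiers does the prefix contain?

Drive negations inward (¬∀x A ≡ ∃x ¬A, ¬∃x A ≡ ∀x ¬A, De Morgan for ∧/∨):
  ((exists s. Q(s)) | (forall s. exists w. (~C(w) & Q(s)))) & (forall s. forall w. (Q(w) | ~Q(s)))
Rename bound variables to avoid capture: s↦v1, s↦w1, w↦y1.
  ((exists s. Q(s)) | (forall v1. exists w. (~C(w) & Q(v1)))) & (forall w1. forall y1. (Q(y1) | ~Q(w1)))
Extract every quantifier outward, since the variables are now distinct and don't occur free across branches:
  exists s. forall v1. exists w. forall w1. forall y1. ((Q(s) | ~C(w) & Q(v1)) & (Q(y1) | ~Q(w1)))
The prefix is exists s forall v1 exists w forall w1 forall y1: 3 universal, 2 existential.

3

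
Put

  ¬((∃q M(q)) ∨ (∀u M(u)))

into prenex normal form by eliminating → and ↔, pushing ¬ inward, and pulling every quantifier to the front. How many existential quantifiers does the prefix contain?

1

Move each ¬ inward, flipping quantifiers it crosses:
  (∀q ¬M(q)) ∧ (∃u ¬M(u))
Finally move all quantifiers to the prefix:
  ∀q ∃u (¬M(q) ∧ ¬M(u))
The prefix is ∀q ∃u: 1 universal, 1 existential.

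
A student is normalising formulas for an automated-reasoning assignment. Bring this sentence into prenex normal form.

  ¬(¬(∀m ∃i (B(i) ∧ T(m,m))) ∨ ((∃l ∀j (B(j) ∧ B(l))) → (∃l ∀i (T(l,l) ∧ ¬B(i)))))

Rewrite implications/biconditionals: A → B as ¬A ∨ B.
  ¬(¬(∀m ∃i (B(i) ∧ T(m,m))) ∨ ¬(∃l ∀j (B(j) ∧ B(l))) ∨ (∃l ∀i (T(l,l) ∧ ¬B(i))))
Drive negations inward (¬∀x A ≡ ∃x ¬A, ¬∃x A ≡ ∀x ¬A, De Morgan for ∧/∨):
  (∀m ∃i (B(i) ∧ T(m,m))) ∧ (∃l ∀j (B(j) ∧ B(l))) ∧ (∀l ∃i (¬T(l,l) ∨ B(i)))
Give each quantifier a distinct variable: l↦r, i↦a.
  (∀m ∃i (B(i) ∧ T(m,m))) ∧ (∃l ∀j (B(j) ∧ B(l))) ∧ (∀r ∃a (¬T(r,r) ∨ B(a)))
Finally move all quantifiers to the prefix:
  ∀m ∃i ∃l ∀j ∀r ∃a (B(i) ∧ T(m,m) ∧ B(j) ∧ B(l) ∧ (¬T(r,r) ∨ B(a)))

∀m ∃i ∃l ∀j ∀r ∃a (B(i) ∧ T(m,m) ∧ B(j) ∧ B(l) ∧ (¬T(r,r) ∨ B(a)))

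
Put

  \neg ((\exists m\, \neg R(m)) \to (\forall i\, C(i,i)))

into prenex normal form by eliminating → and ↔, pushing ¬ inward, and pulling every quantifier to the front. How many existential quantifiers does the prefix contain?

Eliminate → and ↔ using ¬ and ∨.
  \neg (\neg (\exists m\, \neg R(m)) \lor (\forall i\, C(i,i)))
Push ¬ through the quantifiers and connectives to reach negation normal form:
  (\exists m\, \neg R(m)) \land (\exists i\, \neg C(i,i))
All bound variables are already distinct, so no renaming is needed.
Extract every quantifier outward, since the variables are now distinct and don't occur free across branches:
  \exists m\, \exists i\, (\neg R(m) \land \neg C(i,i))
The prefix is \exists m \exists i: 0 universal, 2 existential.

2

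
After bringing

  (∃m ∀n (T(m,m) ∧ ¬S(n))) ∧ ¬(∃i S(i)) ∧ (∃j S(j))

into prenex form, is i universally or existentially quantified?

universal

Push ¬ through the quantifiers and connectives to reach negation normal form:
  (∃m ∀n (T(m,m) ∧ ¬S(n))) ∧ (∀i ¬S(i)) ∧ (∃j S(j))
All bound variables are already distinct, so no renaming is needed.
Finally move all quantifiers to the prefix:
  ∃m ∀n ∀i ∃j (T(m,m) ∧ ¬S(n) ∧ ¬S(i) ∧ S(j))
The quantifier ∃i sits under an odd number of negations, so it flips to ∀i.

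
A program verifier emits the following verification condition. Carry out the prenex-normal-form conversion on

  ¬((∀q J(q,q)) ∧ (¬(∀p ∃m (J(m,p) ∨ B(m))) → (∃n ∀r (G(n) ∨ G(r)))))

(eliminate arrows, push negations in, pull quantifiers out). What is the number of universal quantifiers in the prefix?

First replace A → B with ¬A ∨ B.
  ¬((∀q J(q,q)) ∧ (¬¬(∀p ∃m (J(m,p) ∨ B(m))) ∨ (∃n ∀r (G(n) ∨ G(r)))))
Drive negations inward (¬∀x A ≡ ∃x ¬A, ¬∃x A ≡ ∀x ¬A, De Morgan for ∧/∨):
  (∃q ¬J(q,q)) ∨ (∃p ∀m (¬J(m,p) ∧ ¬B(m))) ∧ (∀n ∃r (¬G(n) ∧ ¬G(r)))
All bound variables are already distinct, so no renaming is needed.
Pull the quantifiers to the front (each side's bound variable is not free in the other side):
  ∃q ∃p ∀m ∀n ∃r (¬J(q,q) ∨ ¬J(m,p) ∧ ¬B(m) ∧ ¬G(n) ∧ ¬G(r))
The prefix is ∃q ∃p ∀m ∀n ∃r: 2 universal, 3 existential.

2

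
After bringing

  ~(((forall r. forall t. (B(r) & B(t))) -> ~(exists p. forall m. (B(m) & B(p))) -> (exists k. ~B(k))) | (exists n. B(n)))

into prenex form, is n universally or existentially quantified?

universal

First replace A → B with ¬A ∨ B.
  ~(~(forall r. forall t. (B(r) & B(t))) | ~~(exists p. forall m. (B(m) & B(p))) | (exists k. ~B(k)) | (exists n. B(n)))
Push ¬ through the quantifiers and connectives to reach negation normal form:
  (forall r. forall t. (B(r) & B(t))) & (forall p. exists m. (~B(m) | ~B(p))) & (forall k. B(k)) & (forall n. ~B(n))
Finally move all quantifiers to the prefix:
  forall r. forall t. forall p. exists m. forall k. forall n. (B(r) & B(t) & (~B(m) | ~B(p)) & B(k) & ~B(n))
The quantifier exists n sits under an odd number of negations (counting the antecedent side of each →), so it flips to forall n.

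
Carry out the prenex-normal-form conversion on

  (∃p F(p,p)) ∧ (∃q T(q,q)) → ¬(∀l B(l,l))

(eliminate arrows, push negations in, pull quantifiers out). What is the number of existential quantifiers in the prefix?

1

Eliminate → and ↔ using ¬ and ∨.
  ¬((∃p F(p,p)) ∧ (∃q T(q,q))) ∨ ¬(∀l B(l,l))
Move each ¬ inward, flipping quantifiers it crosses:
  (∀p ¬F(p,p)) ∨ (∀q ¬T(q,q)) ∨ (∃l ¬B(l,l))
All bound variables are already distinct, so no renaming is needed.
Extract every quantifier outward, since the variables are now distinct and don't occur free across branches:
  ∀p ∀q ∃l (¬F(p,p) ∨ ¬T(q,q) ∨ ¬B(l,l))
The prefix is ∀p ∀q ∃l: 2 universal, 1 existential.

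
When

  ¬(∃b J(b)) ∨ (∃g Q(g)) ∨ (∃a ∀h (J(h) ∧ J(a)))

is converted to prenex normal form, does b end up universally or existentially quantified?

universal

Move each ¬ inward, flipping quantifiers it crosses:
  (∀b ¬J(b)) ∨ (∃g Q(g)) ∨ (∃a ∀h (J(h) ∧ J(a)))
Finally move all quantifiers to the prefix:
  ∀b ∃g ∃a ∀h (¬J(b) ∨ Q(g) ∨ J(h) ∧ J(a))
The quantifier ∃b sits under an odd number of negations, so it flips to ∀b.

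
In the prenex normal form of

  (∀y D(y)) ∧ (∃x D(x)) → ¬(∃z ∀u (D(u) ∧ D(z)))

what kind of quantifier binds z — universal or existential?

universal

First replace A → B with ¬A ∨ B.
  ¬((∀y D(y)) ∧ (∃x D(x))) ∨ ¬(∃z ∀u (D(u) ∧ D(z)))
Push ¬ through the quantifiers and connectives to reach negation normal form:
  (∃y ¬D(y)) ∨ (∀x ¬D(x)) ∨ (∀z ∃u (¬D(u) ∨ ¬D(z)))
All bound variables are already distinct, so no renaming is needed.
Pull the quantifiers to the front (each side's bound variable is not free in the other side):
  ∃y ∀x ∀z ∃u (¬D(y) ∨ ¬D(x) ∨ ¬D(u) ∨ ¬D(z))
The quantifier ∃z sits under an odd number of negations (counting the antecedent side of each →), so it flips to ∀z.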